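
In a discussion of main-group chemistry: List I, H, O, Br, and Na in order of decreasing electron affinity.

Adding an electron releases more energy for atoms nearer the top right (short of the noble gases).
These span different periods and groups, so the two trends combine.
H > Na: H sits above Na in group 1, so the down-group effect alone puts H higher.
O > H: the two effects oppose for this pair; the across-period effect wins (141 vs 73 kJ/mol).
I > O: the two effects oppose for this pair; the across-period effect wins (295 vs 141 kJ/mol).
Br > I: Br sits above I in group 17, so the down-group effect alone puts Br higher.
Approximate values (kJ/mol): H 73, O 141, Na 53, Br 325, I 295.
So from highest to lowest: Br > I > O > H > Na.

Br > I > O > H > Na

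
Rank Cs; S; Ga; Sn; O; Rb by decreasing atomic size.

Cs > Rb > Sn > Ga > S > O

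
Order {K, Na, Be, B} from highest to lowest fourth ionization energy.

The fourth ionization energy removes an electron from the +3 ion. For each element: K³⁺ is already 2 electrons into the core; Na³⁺ is already 2 electrons into the core; Be³⁺ is already 1 electron into the core; B³⁺ is the bare [He] core.
All of these are removing an electron from a noble-gas core or deeper; the smaller core (lower principal quantum number) is held far more tightly, and within a period the higher nuclear charge binds the same core more tightly.
Tabulated IE_4 (kJ/mol): K 5877, Na 9543, Be 21007, B 25026.
So the fourth ionization energies run K < Na < Be < B.

B > Be > Na > K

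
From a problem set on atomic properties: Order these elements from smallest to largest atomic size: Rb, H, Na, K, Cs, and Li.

H is in period 1, group 1; Li is in period 2, group 1; Na is in period 3, group 1; K is in period 4, group 1; Rb is in period 5, group 1; Cs is in period 6, group 1.
Moving right in a period, electrons are added to the same shell under a stronger nuclear pull, so atoms get smaller; moving down, a new shell is opened and atoms get larger.
All are in group 1, so atomic radius increases down the group.
So from smallest to largest: H < Li < Na < K < Rb < Cs.

H < Li < Na < K < Rb < Cs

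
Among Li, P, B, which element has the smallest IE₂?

The second ionization energy removes an electron from the +1 ion. For each element: Li⁺ is the bare [He] core; P⁺ still has 4 valence electrons; B⁺ still has 2 valence electrons.
Core electrons are held far more tightly than valence electrons, so Li tops the IE_2 order.
Valence configurations: P⁺ [Ne]3s²3p², B⁺ [He]2s².
Tabulated IE_2 (kJ/mol): Li 7298, P 1907, B 2427.
Putting it together, IE_2: P < B < Li.

P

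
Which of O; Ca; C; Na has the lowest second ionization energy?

Ca

The second ionization energy removes an electron from the +1 ion. For each element: O⁺ still has 5 valence electrons; Ca⁺ still has 1 valence electron; C⁺ still has 3 valence electrons; Na⁺ is the bare [Ne] core.
Breaking into a closed-shell core is much more expensive than removing a leftover valence electron — Na has the largest IE_2 here.
Valence configurations: O⁺ [He]2s²2p³, Ca⁺ [Ar]4s¹, C⁺ [He]2s²2p¹.
The numbers (kJ/mol): O 3388, Ca 1145, C 2353, Na 4562.
Overall IE_2 order: Ca < C < O < Na.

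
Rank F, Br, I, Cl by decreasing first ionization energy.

F > Cl > Br > I

Removing the outermost electron gets harder across a period and easier down a group.
All are in group 17, so first ionization energy increases up the group.
So from highest to lowest: F > Cl > Br > I.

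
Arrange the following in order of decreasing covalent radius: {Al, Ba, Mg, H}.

Ba > Mg > Al > H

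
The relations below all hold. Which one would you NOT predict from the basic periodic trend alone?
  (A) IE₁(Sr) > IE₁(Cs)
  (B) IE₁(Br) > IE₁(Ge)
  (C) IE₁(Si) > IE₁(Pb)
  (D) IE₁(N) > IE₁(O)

The general trend: first ionization energy increases across a period and decreases down a group.
(A) Sr (period 5, group 2) vs Cs (period 6, group 1): the stated order agrees with the simple trend.
(B) Br (period 4, group 17) vs Ge (period 4, group 14): the stated order agrees with the simple trend.
(C) Si (period 3, group 14) vs Pb (period 6, group 14): the stated order agrees with the simple trend.
(D) N (period 2, group 15) vs O (period 2, group 16): the stated order contradicts the simple trend.
The exception is (D): pairing an electron in O's 2p⁴ costs repulsion energy, so O ionizes more easily than half-filled N (2p³).

(D)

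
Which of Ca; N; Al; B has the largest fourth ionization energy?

IE_4 is the cost of taking one more electron from the +3 cation: Ca³⁺ is already 1 electron into the core; N³⁺ still has 2 valence electrons; Al³⁺ is the bare [Ne] core; B³⁺ is the bare [He] core.
Usually core removal costs more than valence removal, but here the competition is close: a tightly held n=2 valence electron can cost more to remove than an n=3 core electron, so the actual values have to decide it.
Approximate IE_4 values (kJ/mol): Ca 6491, N 7475, Al 11577, B 25026.
Putting it together, IE_4: Ca < N < Al < B.

B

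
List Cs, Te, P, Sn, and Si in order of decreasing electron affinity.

Te, Si, Sn, P, Cs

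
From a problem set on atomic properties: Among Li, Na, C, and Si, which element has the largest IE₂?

Li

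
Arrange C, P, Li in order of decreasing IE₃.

The third ionization energy removes an electron from the +2 ion. For each element: C²⁺ still has 2 valence electrons; P²⁺ still has 3 valence electrons; Li²⁺ is already 1 electron into the core.
Breaking into a closed-shell core is much more expensive than removing a leftover valence electron — Li has the largest IE_3 here.
Valence configurations: C²⁺ [He]2s², P²⁺ [Ne]3s²3p¹.
Tabulated IE_3 (kJ/mol): C 4620, P 2914, Li 11815.
Overall IE_3 order: P < C < Li.

Li > C > P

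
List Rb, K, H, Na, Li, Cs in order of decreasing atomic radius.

Atomic radius shrinks across a period as nuclear charge pulls the same shell inward, and grows down a group as new shells are added.
All are in group 1, so atomic radius increases down the group.
So from largest to smallest: Cs > Rb > K > Na > Li > H.

Cs > Rb > K > Na > Li > H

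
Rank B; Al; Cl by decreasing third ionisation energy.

Cl, B, Al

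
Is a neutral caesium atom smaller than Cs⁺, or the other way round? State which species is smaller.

Cs⁺

Forming Cs⁺ removes 1 electron from Cs. Fewer electrons for the same nuclear charge means less shielding and a higher Z_eff on the remaining electrons, and for main-group metals the entire outer shell is lost.
A cation is smaller than its parent atom: Cs⁺ < Cs.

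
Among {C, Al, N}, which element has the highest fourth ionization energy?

Al

Consider each +3 ion: C³⁺ still has 1 valence electron; Al³⁺ is the bare [Ne] core; N³⁺ still has 2 valence electrons.
Pulling an electron out of a noble-gas core costs far more than removing a remaining valence electron, so Al sits at the high end of IE_4.
Valence configurations: C³⁺ [He]2s¹, N³⁺ [He]2s².
The numbers (kJ/mol): C 6223, Al 11577, N 7475.
Overall IE_4 order: C < N < Al.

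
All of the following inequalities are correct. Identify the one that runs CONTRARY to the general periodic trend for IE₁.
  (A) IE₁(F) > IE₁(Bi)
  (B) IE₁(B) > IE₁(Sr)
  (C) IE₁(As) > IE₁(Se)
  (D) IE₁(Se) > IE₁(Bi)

(C)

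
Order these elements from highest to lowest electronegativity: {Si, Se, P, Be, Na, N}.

N, Se, P, Si, Be, Na

EN rises left→right (higher Z_eff, smaller atoms) and falls top→bottom (larger, more shielded atoms).
Here both period and group differ, so the two effects have to be weighed against each other.
Be > Na: relative to Na, both the across-period and down-group shifts push Be's electronegativity up.
Si > Be: the two effects oppose for this pair; the across-period effect wins (1.90 vs 1.57).
P > Si: P lies to the right of Si in period 3, so the across-period effect alone puts P higher.
Se > P: period and group pull opposite ways; the across-period shift dominates (2.55 vs 2.19).
N > Se: the two effects oppose for this pair; the down-group effect wins (3.04 vs 2.55).
Tabulated electronegativity (Pauling): Be 1.57, N 3.04, Na 0.93, Si 1.90, P 2.19, Se 2.55.
So from highest to lowest: N > Se > P > Si > Be > Na.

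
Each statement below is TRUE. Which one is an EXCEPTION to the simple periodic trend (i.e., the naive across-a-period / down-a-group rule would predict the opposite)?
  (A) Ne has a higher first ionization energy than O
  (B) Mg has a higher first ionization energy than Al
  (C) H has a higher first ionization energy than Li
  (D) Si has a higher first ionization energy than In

The general trend: first ionization energy increases across a period and decreases down a group.
(A) Ne (period 2, group 18) vs O (period 2, group 16): the stated order agrees with the simple trend.
(B) Mg (period 3, group 2) vs Al (period 3, group 13): the stated order contradicts the simple trend.
(C) H (period 1, group 1) vs Li (period 2, group 1): the stated order agrees with the simple trend.
(D) Si (period 3, group 14) vs In (period 5, group 13): the stated order agrees with the simple trend.
The exception is (B): Al's single 3p electron is easier to remove than one from Mg's filled 3s².

(B)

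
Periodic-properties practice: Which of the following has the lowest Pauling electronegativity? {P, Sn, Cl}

Sn

P is in period 3, group 15; Cl is in period 3, group 17; Sn is in period 5, group 14.
Electronegativity increases across a period and decreases down a group, tracking effective nuclear charge and atomic size.
These span different periods and groups, so the two trends combine.
P > Sn: both effects reinforce here, so P is clearly the higher of the two.
Cl > P: Cl lies to the right of P in period 3, so the across-period effect alone puts Cl higher.
Approximate values (Pauling): P 2.19, Cl 3.16, Sn 1.96.
The lowest Pauling electronegativity among these belongs to Sn.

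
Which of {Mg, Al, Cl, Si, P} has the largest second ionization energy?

Cl

The second ionization energy removes an electron from the +1 ion. For each element: Mg⁺ still has 1 valence electron; Al⁺ still has 2 valence electrons; Cl⁺ still has 6 valence electrons; Si⁺ still has 3 valence electrons; P⁺ still has 4 valence electrons.
All are still removing valence electrons, so compare the +1 ions as you would atoms: IE_2 generally rises across a period (higher Z_eff) and falls down a group (larger shell), subject to the usual subshell exceptions.
Valence configurations: Mg⁺ [Ne]3s¹, Al⁺ [Ne]3s², Cl⁺ [Ne]3s²3p⁴, Si⁺ [Ne]3s²3p¹, P⁺ [Ne]3s²3p².
Si⁺ loses a lone 3p electron whereas Al⁺ must break into a filled 3s² pair, so IE_2(Al) > IE_2(Si) even though Si has the higher nuclear charge.
Tabulated IE_2 (kJ/mol): Mg 1451, Al 1817, Cl 2298, Si 1577, P 1907.
Overall IE_2 order: Mg < Si < Al < P < Cl.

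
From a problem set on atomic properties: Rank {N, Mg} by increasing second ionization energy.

Mg < N

The second ionization energy removes an electron from the +1 ion. For each element: N⁺ still has 4 valence electrons; Mg⁺ still has 1 valence electron.
All are still removing valence electrons, so compare the +1 ions as you would atoms: IE_2 generally rises across a period (higher Z_eff) and falls down a group (larger shell), subject to the usual subshell exceptions.
Valence configurations: N⁺ [He]2s²2p², Mg⁺ [Ne]3s¹.
Tabulated IE_2 (kJ/mol): N 2856, Mg 1451.
Putting it together, IE_2: Mg < N.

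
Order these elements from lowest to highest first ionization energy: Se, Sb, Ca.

Ca < Sb < Se

Ca is in period 4, group 2; Se is in period 4, group 16; Sb is in period 5, group 15.
IE₁ increases left→right with effective nuclear charge and decreases top→bottom as the valence shell moves farther out.
These span different periods and groups, so the two trends combine.
Sb > Ca: the two effects oppose for this pair; the across-period effect wins (831 vs 590 kJ/mol).
Se > Sb: both effects reinforce here, so Se is clearly the higher of the two.
For reference (kJ/mol): Ca 590, Se 941, Sb 831.
So from lowest to highest: Ca < Sb < Se.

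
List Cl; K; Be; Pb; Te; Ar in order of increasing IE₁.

K, Pb, Te, Be, Cl, Ar

Be is in period 2, group 2; Cl is in period 3, group 17; Ar is in period 3, group 18; K is in period 4, group 1; Te is in period 5, group 16; Pb is in period 6, group 14.
Removing the outermost electron gets harder across a period and easier down a group.
These span different periods and groups, so the two trends combine.
Pb > K: the two effects oppose for this pair; the across-period effect wins (716 vs 419 kJ/mol).
Te > Pb: both effects reinforce here, so Te is clearly the higher of the two.
Be > Te: the two effects oppose for this pair; the down-group effect wins (900 vs 869 kJ/mol).
Cl > Be: the two effects oppose for this pair; the across-period effect wins (1251 vs 900 kJ/mol).
Ar > Cl: both are in period 3; the period trend gives Ar the larger value.
Tabulated first ionization energy (kJ/mol): Be 900, Cl 1251, Ar 1521, K 419, Te 869, Pb 716.
So from lowest to highest: K < Pb < Te < Be < Cl < Ar.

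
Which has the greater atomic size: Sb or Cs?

Sb is in period 5, group 15; Cs is in period 6, group 1.
Across a period the added protons contract the valence shell; down a group each new principal shell makes the atom larger.
Neither a single period nor a single group — weigh both effects.
Cs > Sb: both effects reinforce here, so Cs is clearly the larger of the two.
Approximate values (pm): Sb 140, Cs 232.
So Cs has the greater atomic size (Cs > Sb).

Cs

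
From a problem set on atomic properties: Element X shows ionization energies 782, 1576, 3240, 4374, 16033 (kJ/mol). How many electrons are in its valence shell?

4

Look for the largest jump between consecutive ionization energies: IE5/IE4 ≈ 3.7, far larger than any earlier ratio.
That jump marks the point where a core electron is being removed. So the atom has 4 valence electrons.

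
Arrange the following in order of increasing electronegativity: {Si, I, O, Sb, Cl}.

Electronegativity increases across a period and decreases down a group, tracking effective nuclear charge and atomic size.
Here both period and group differ, so the two effects have to be weighed against each other.
Sb > Si: the two effects oppose for this pair; the across-period effect wins (2.05 vs 1.90).
I > Sb: both are in period 5; the period trend gives I the larger value.
Cl > I: they share group 17; the group trend gives Cl the larger value.
O > Cl: period and group pull opposite ways; the down-group shift dominates (3.44 vs 3.16).
Tabulated electronegativity (Pauling): O 3.44, Si 1.90, Cl 3.16, Sb 2.05, I 2.66.
So from lowest to highest: Si < Sb < I < Cl < O.

Si, Sb, I, Cl, O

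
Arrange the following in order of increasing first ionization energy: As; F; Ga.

Ga < As < F

First ionization energy rises across a period (greater Z_eff holds electrons more tightly) and falls down a group (valence electrons are farther from the nucleus).
Neither a single period nor a single group — weigh both effects.
As > Ga: both are in period 4; the period trend gives As the larger value.
F > As: both effects reinforce here, so F is clearly the higher of the two.
Tabulated first ionization energy (kJ/mol): F 1681, Ga 579, As 947.
So from lowest to highest: Ga < As < F.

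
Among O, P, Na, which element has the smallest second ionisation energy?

P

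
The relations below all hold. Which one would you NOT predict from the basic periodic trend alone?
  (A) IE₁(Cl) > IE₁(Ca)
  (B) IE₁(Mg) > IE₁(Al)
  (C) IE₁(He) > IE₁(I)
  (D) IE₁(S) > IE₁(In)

The general trend: first ionization energy increases across a period and decreases down a group.
(A) Cl (period 3, group 17) vs Ca (period 4, group 2): the stated order agrees with the simple trend.
(B) Mg (period 3, group 2) vs Al (period 3, group 13): the stated order contradicts the simple trend.
(C) He (period 1, group 18) vs I (period 5, group 17): the stated order agrees with the simple trend.
(D) S (period 3, group 16) vs In (period 5, group 13): the stated order agrees with the simple trend.
The exception is (B): Al's single 3p electron is easier to remove than one from Mg's filled 3s².

(B)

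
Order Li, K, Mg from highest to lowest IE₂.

Li > K > Mg

After 1 electron has been removed, what remains? Li⁺ is the bare [He] core; K⁺ is the bare [Ar] core; Mg⁺ still has 1 valence electron.
Breaking into a closed-shell core is much more expensive than removing a leftover valence electron — K and Li have the largest IE_2 here.
Approximate IE_2 values (kJ/mol): Li 7298, K 3052, Mg 1451.
Hence IE_2: Mg < K < Li.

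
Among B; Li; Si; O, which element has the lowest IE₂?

After 1 electron has been removed, what remains? B⁺ still has 2 valence electrons; Li⁺ is the bare [He] core; Si⁺ still has 3 valence electrons; O⁺ still has 5 valence electrons.
Breaking into a closed-shell core is much more expensive than removing a leftover valence electron — Li has the largest IE_2 here.
Valence configurations: B⁺ [He]2s², Si⁺ [Ne]3s²3p¹, O⁺ [He]2s²2p³.
Tabulated IE_2 (kJ/mol): B 2427, Li 7298, Si 1577, O 3388.
So the second ionization energies run Si < B < O < Li.

Si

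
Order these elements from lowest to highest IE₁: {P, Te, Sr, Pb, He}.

Sr < Pb < Te < P < He

He is in period 1, group 18; P is in period 3, group 15; Sr is in period 5, group 2; Te is in period 5, group 16; Pb is in period 6, group 14.
Across a period the outer electron is held more tightly (higher IE₁); down a group it sits in a higher shell, more shielded, and comes off more easily.
Here both period and group differ, so the two effects have to be weighed against each other.
Pb > Sr: period and group pull opposite ways; the across-period shift dominates (716 vs 550 kJ/mol).
Te > Pb: relative to Pb, both the across-period and down-group shifts push Te's first ionization energy up.
P > Te: period and group pull opposite ways; the down-group shift dominates (1012 vs 869 kJ/mol).
He > P: both effects reinforce here, so He is clearly the higher of the two.
For reference (kJ/mol): He 2372, P 1012, Sr 550, Te 869, Pb 716.
So from lowest to highest: Sr < Pb < Te < P < He.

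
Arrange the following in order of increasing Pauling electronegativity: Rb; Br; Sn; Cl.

Rb, Sn, Br, Cl

Cl is in period 3, group 17; Br is in period 4, group 17; Rb is in period 5, group 1; Sn is in period 5, group 14.
EN rises left→right (higher Z_eff, smaller atoms) and falls top→bottom (larger, more shielded atoms).
These span different periods and groups, so the two trends combine.
Sn > Rb: Sn lies to the right of Rb in period 5, so the across-period effect alone puts Sn higher.
Br > Sn: relative to Sn, both the across-period and down-group shifts push Br's electronegativity up.
Cl > Br: Cl sits above Br in group 17, so the down-group effect alone puts Cl higher.
For reference (Pauling): Cl 3.16, Br 2.96, Rb 0.82, Sn 1.96.
So from lowest to highest: Rb < Sn < Br < Cl.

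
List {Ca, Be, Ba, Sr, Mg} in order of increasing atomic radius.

Be, Mg, Ca, Sr, Ba

Be is in period 2, group 2; Mg is in period 3, group 2; Ca is in period 4, group 2; Sr is in period 5, group 2; Ba is in period 6, group 2.
Across a period the added protons contract the valence shell; down a group each new principal shell makes the atom larger.
All are in group 2, so atomic radius increases down the group.
So from smallest to largest: Be < Mg < Ca < Sr < Ba.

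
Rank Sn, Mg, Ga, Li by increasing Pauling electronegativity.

Li is in period 2, group 1; Mg is in period 3, group 2; Ga is in period 4, group 13; Sn is in period 5, group 14.
EN rises left→right (higher Z_eff, smaller atoms) and falls top→bottom (larger, more shielded atoms).
A diagonal step moves right (one effect) and down (the opposite effect) at once.
Mg > Li: the two effects oppose for this pair; the across-period effect wins (1.31 vs 0.98).
Ga > Mg: period and group pull opposite ways; the across-period shift dominates (1.81 vs 1.31).
Sn > Ga: the two effects oppose for this pair; the across-period effect wins (1.96 vs 1.81).
Approximate values (Pauling): Li 0.98, Mg 1.31, Ga 1.81, Sn 1.96.
So from lowest to highest: Li < Mg < Ga < Sn.

Li, Mg, Ga, Sn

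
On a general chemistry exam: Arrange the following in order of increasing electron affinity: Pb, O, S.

Pb < O < S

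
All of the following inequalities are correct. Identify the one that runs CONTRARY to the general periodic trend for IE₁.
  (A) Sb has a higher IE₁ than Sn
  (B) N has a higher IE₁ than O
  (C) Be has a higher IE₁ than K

(B)

The general trend: IE₁ increases across a period and decreases down a group.
(A) Sb (period 5, group 15) vs Sn (period 5, group 14): the stated order agrees with the simple trend.
(B) N (period 2, group 15) vs O (period 2, group 16): the stated order contradicts the simple trend.
(C) Be (period 2, group 2) vs K (period 4, group 1): the stated order agrees with the simple trend.
The exception is (B): pairing an electron in O's 2p⁴ costs repulsion energy, so O ionizes more easily than half-filled N (2p³).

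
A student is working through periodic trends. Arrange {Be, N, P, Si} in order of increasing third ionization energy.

P, Si, N, Be

Consider each +2 ion: Be²⁺ is the bare [He] core; N²⁺ still has 3 valence electrons; P²⁺ still has 3 valence electrons; Si²⁺ still has 2 valence electrons.
Core electrons are held far more tightly than valence electrons, so Be tops the IE_3 order.
Valence configurations: N²⁺ [He]2s²2p¹, P²⁺ [Ne]3s²3p¹, Si²⁺ [Ne]3s².
P²⁺ loses a lone 3p electron whereas Si²⁺ must break into a filled 3s² pair, so IE_3(Si) > IE_3(P) even though P has the higher nuclear charge.
Tabulated IE_3 (kJ/mol): Be 14849, N 4578, P 2914, Si 3232.
So the third ionization energies run P < Si < N < Be.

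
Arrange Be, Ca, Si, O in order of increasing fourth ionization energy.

After 3 electrons have been removed, what remains? Be³⁺ is already 1 electron into the core; Ca³⁺ is already 1 electron into the core; Si³⁺ still has 1 valence electron; O³⁺ still has 3 valence electrons.
Usually core removal costs more than valence removal, but here the competition is close: a tightly held n=2 valence electron can cost more to remove than an n=3 core electron, so the actual values have to decide it.
Valence configurations: Si³⁺ [Ne]3s¹, O³⁺ [He]2s²2p¹.
The numbers (kJ/mol): Be 21007, Ca 6491, Si 4356, O 7469.
Putting it together, IE_4: Si < Ca < O < Be.

Si < Ca < O < Be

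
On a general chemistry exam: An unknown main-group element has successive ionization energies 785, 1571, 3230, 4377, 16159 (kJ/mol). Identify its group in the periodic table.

Look for the largest jump between consecutive ionization energies: IE5/IE4 ≈ 3.7, far larger than any earlier ratio.
That jump marks the point where a core electron is being removed. So the atom has 4 valence electrons.
A main-group element with 4 valence electrons is in group 14.

Group 14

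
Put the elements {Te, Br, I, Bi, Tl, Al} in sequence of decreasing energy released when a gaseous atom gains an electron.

Al is in period 3, group 13; Br is in period 4, group 17; Te is in period 5, group 16; I is in period 5, group 17; Tl is in period 6, group 13; Bi is in period 6, group 15.
EA tends to increase across a period and decrease down a group, though the pattern is less regular than for IE or radius.
Here both period and group differ, so the two effects have to be weighed against each other.
Al > Tl: Al sits above Tl in group 13, so the down-group effect alone puts Al higher.
Bi > Al: the two effects oppose for this pair; the across-period effect wins (91 vs 42 kJ/mol).
Te > Bi: both effects reinforce here, so Te is clearly the higher of the two.
I > Te: I lies to the right of Te in period 5, so the across-period effect alone puts I higher.
Br > I: they share group 17; the group trend gives Br the larger value.
Approximate values (kJ/mol): Al 42, Br 325, Te 190, I 295, Tl 19, Bi 91.
So from highest to lowest: Br > I > Te > Bi > Al > Tl.

Br > I > Te > Bi > Al > Tl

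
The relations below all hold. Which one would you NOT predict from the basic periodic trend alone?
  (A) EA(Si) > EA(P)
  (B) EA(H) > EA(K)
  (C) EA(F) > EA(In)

(A)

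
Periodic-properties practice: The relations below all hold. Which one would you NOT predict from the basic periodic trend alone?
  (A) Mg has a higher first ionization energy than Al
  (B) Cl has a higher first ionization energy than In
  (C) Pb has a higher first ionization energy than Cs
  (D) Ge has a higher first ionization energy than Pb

(A)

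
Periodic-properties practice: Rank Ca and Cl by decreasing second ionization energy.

Cl > Ca

Consider each +1 ion: Ca⁺ still has 1 valence electron; Cl⁺ still has 6 valence electrons.
All are still removing valence electrons, so compare the +1 ions as you would atoms: IE_2 generally rises across a period (higher Z_eff) and falls down a group (larger shell), subject to the usual subshell exceptions.
Valence configurations: Ca⁺ [Ar]4s¹, Cl⁺ [Ne]3s²3p⁴.
Approximate IE_2 values (kJ/mol): Ca 1145, Cl 2298.
Putting it together, IE_2: Ca < Cl.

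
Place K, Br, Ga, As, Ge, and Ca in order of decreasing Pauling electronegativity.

Br > As > Ge > Ga > Ca > K

Smaller atoms with higher effective nuclear charge are more electronegative.
All lie in period 4, so electronegativity increases left to right.
So from highest to lowest: Br > As > Ge > Ga > Ca > K.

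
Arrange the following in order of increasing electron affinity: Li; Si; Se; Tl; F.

Li is in period 2, group 1; F is in period 2, group 17; Si is in period 3, group 14; Se is in period 4, group 16; Tl is in period 6, group 13.
Electron affinity generally becomes more exothermic across a period toward the halogens and less exothermic down a group.
These span different periods and groups, so the two trends combine.
Li > Tl: period and group pull opposite ways; the down-group shift dominates (60 vs 19 kJ/mol).
Si > Li: the two effects oppose for this pair; the across-period effect wins (134 vs 60 kJ/mol).
Se > Si: the two effects oppose for this pair; the across-period effect wins (195 vs 134 kJ/mol).
F > Se: relative to Se, both the across-period and down-group shifts push F's electron affinity up.
For reference (kJ/mol): Li 60, F 328, Si 134, Se 195, Tl 19.
So from lowest to highest: Tl < Li < Si < Se < F.

Tl < Li < Si < Se < F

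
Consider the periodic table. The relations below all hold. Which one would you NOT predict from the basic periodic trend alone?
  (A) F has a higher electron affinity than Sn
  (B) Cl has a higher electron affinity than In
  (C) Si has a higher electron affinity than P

(C)

The general trend: electron affinity increases across a period and decreases down a group.
(A) F (period 2, group 17) vs Sn (period 5, group 14): the stated order agrees with the simple trend.
(B) Cl (period 3, group 17) vs In (period 5, group 13): the stated order agrees with the simple trend.
(C) Si (period 3, group 14) vs P (period 3, group 15): the stated order contradicts the simple trend.
The exception is (C): adding an electron to P's half-filled 3p³ is unfavourable, so Si (3p²) has the more exothermic EA.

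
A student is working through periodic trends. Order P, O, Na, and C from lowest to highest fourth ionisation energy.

Consider each +3 ion: P³⁺ still has 2 valence electrons; O³⁺ still has 3 valence electrons; Na³⁺ is already 2 electrons into the core; C³⁺ still has 1 valence electron.
Breaking into a closed-shell core is much more expensive than removing a leftover valence electron — Na has the largest IE_4 here.
Valence configurations: P³⁺ [Ne]3s², O³⁺ [He]2s²2p¹, C³⁺ [He]2s¹.
Tabulated IE_4 (kJ/mol): P 4964, O 7469, Na 9543, C 6223.
Putting it together, IE_4: P < C < O < Na.

P < C < O < Na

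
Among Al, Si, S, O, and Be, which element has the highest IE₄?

The fourth ionization energy removes an electron from the +3 ion. For each element: Al³⁺ is the bare [Ne] core; Si³⁺ still has 1 valence electron; S³⁺ still has 3 valence electrons; O³⁺ still has 3 valence electrons; Be³⁺ is already 1 electron into the core.
Breaking into a closed-shell core is much more expensive than removing a leftover valence electron — Al and Be have the largest IE_4 here.
Valence configurations: Si³⁺ [Ne]3s¹, S³⁺ [Ne]3s²3p¹, O³⁺ [He]2s²2p¹.
Tabulated IE_4 (kJ/mol): Al 11577, Si 4356, S 4556, O 7469, Be 21007.
Hence IE_4: Si < S < O < Al < Be.

Be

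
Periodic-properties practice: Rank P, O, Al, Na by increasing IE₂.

Al, P, O, Na

IE_2 is the cost of taking one more electron from the +1 cation: P⁺ still has 4 valence electrons; O⁺ still has 5 valence electrons; Al⁺ still has 2 valence electrons; Na⁺ is the bare [Ne] core.
Pulling an electron out of a noble-gas core costs far more than removing a remaining valence electron, so Na sits at the high end of IE_2.
Valence configurations: P⁺ [Ne]3s²3p², O⁺ [He]2s²2p³, Al⁺ [Ne]3s².
Approximate IE_2 values (kJ/mol): P 1907, O 3388, Al 1817, Na 4562.
Putting it together, IE_2: Al < P < O < Na.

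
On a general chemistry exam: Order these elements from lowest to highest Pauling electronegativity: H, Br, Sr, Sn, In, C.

Sr < In < Sn < H < C < Br

EN rises left→right (higher Z_eff, smaller atoms) and falls top→bottom (larger, more shielded atoms).
Here both period and group differ, so the two effects have to be weighed against each other.
In > Sr: both are in period 5; the period trend gives In the larger value.
Sn > In: Sn lies to the right of In in period 5, so the across-period effect alone puts Sn higher.
H > Sn: period and group pull opposite ways; the down-group shift dominates (2.20 vs 1.96).
C > H: period and group pull opposite ways; the across-period shift dominates (2.55 vs 2.20).
Br > C: period and group pull opposite ways; the across-period shift dominates (2.96 vs 2.55).
For reference (Pauling): H 2.20, C 2.55, Br 2.96, Sr 0.95, In 1.78, Sn 1.96.
So from lowest to highest: Sr < In < Sn < H < C < Br.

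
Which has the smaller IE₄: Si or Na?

The fourth ionization energy removes an electron from the +3 ion. For each element: Si³⁺ still has 1 valence electron; Na³⁺ is already 2 electrons into the core.
Pulling an electron out of a noble-gas core costs far more than removing a remaining valence electron, so Na sits at the high end of IE_4.
Approximate IE_4 values (kJ/mol): Si 4356, Na 9543.
Overall IE_4 order: Si < Na.

Si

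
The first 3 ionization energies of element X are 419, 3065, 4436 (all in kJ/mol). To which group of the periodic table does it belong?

Group 1

Look for the largest jump between consecutive ionization energies: IE2/IE1 ≈ 7.3, far larger than any earlier ratio.
That jump marks the point where a core electron is being removed. So the atom has 1 valence electron.
A main-group element with 1 valence electron is in group 1.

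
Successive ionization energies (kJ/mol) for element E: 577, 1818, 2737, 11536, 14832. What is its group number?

Look for the largest jump between consecutive ionization energies: IE4/IE3 ≈ 4.2, far larger than any earlier ratio.
That jump marks the point where a core electron is being removed. So the atom has 3 valence electrons.
A main-group element with 3 valence electrons is in group 13.

Group 13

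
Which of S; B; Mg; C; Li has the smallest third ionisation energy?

S

IE_3 is the cost of taking one more electron from the +2 cation: S²⁺ still has 4 valence electrons; B²⁺ still has 1 valence electron; Mg²⁺ is the bare [Ne] core; C²⁺ still has 2 valence electrons; Li²⁺ is already 1 electron into the core.
Core electrons are held far more tightly than valence electrons, so Mg and Li top the IE_3 order.
Valence configurations: S²⁺ [Ne]3s²3p², B²⁺ [He]2s¹, C²⁺ [He]2s².
Tabulated IE_3 (kJ/mol): S 3357, B 3660, Mg 7733, C 4620, Li 11815.
So the third ionization energies run S < B < C < Mg < Li.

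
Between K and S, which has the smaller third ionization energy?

After 2 electrons have been removed, what remains? K²⁺ is already 1 electron into the core; S²⁺ still has 4 valence electrons.
Core electrons are held far more tightly than valence electrons, so K tops the IE_3 order.
The numbers (kJ/mol): K 4420, S 3357.
Hence IE_3: S < K.

S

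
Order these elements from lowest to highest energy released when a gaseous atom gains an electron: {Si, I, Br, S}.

Si, S, I, Br

Si is in period 3, group 14; S is in period 3, group 16; Br is in period 4, group 17; I is in period 5, group 17.
Adding an electron releases more energy for atoms nearer the top right (short of the noble gases).
Neither a single period nor a single group — weigh both effects.
S > Si: both are in period 3; the period trend gives S the larger value.
I > S: the two effects oppose for this pair; the across-period effect wins (295 vs 200 kJ/mol).
Br > I: Br sits above I in group 17, so the down-group effect alone puts Br higher.
For reference (kJ/mol): Si 134, S 200, Br 325, I 295.
So from lowest to highest: Si < S < I < Br.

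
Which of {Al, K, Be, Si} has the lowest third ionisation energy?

After 2 electrons have been removed, what remains? Al²⁺ still has 1 valence electron; K²⁺ is already 1 electron into the core; Be²⁺ is the bare [He] core; Si²⁺ still has 2 valence electrons.
Core electrons are held far more tightly than valence electrons, so K and Be top the IE_3 order.
Valence configurations: Al²⁺ [Ne]3s¹, Si²⁺ [Ne]3s².
Tabulated IE_3 (kJ/mol): Al 2745, K 4420, Be 14849, Si 3232.
Putting it together, IE_3: Al < Si < K < Be.

Al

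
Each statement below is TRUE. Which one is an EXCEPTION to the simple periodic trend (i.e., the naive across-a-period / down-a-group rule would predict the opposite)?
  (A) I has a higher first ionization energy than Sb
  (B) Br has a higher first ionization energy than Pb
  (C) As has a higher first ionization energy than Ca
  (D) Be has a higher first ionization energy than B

The general trend: first ionization energy increases across a period and decreases down a group.
(A) I (period 5, group 17) vs Sb (period 5, group 15): the stated order agrees with the simple trend.
(B) Br (period 4, group 17) vs Pb (period 6, group 14): the stated order agrees with the simple trend.
(C) As (period 4, group 15) vs Ca (period 4, group 2): the stated order agrees with the simple trend.
(D) Be (period 2, group 2) vs B (period 2, group 13): the stated order contradicts the simple trend.
The exception is (D): removing B's lone 2p electron is easier than breaking Be's filled 2s².

(D)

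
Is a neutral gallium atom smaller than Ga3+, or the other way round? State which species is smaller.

Forming Ga3+ removes 3 electrons from Ga. Fewer electrons for the same nuclear charge means less shielding and a higher Z_eff on the remaining electrons, and for main-group metals the entire outer shell is lost.
A cation is smaller than its parent atom: Ga3+ < Ga.

Ga3+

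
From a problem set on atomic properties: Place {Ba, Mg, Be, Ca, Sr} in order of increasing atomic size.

Be, Mg, Ca, Sr, Ba

Be is in period 2, group 2; Mg is in period 3, group 2; Ca is in period 4, group 2; Sr is in period 5, group 2; Ba is in period 6, group 2.
Radius decreases left→right (rising Z_eff, same n) and increases top→bottom (higher n).
All are in group 2, so atomic radius increases down the group.
So from smallest to largest: Be < Mg < Ca < Sr < Ba.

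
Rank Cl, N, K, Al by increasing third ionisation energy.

Al < Cl < K < N

After 2 electrons have been removed, what remains? Cl²⁺ still has 5 valence electrons; N²⁺ still has 3 valence electrons; K²⁺ is already 1 electron into the core; Al²⁺ still has 1 valence electron.
Usually core removal costs more than valence removal, but here the competition is close: a tightly held n=2 valence electron can cost more to remove than an n=3 core electron, so the actual values have to decide it.
Valence configurations: Cl²⁺ [Ne]3s²3p³, N²⁺ [He]2s²2p¹, Al²⁺ [Ne]3s¹.
Approximate IE_3 values (kJ/mol): Cl 3822, N 4578, K 4420, Al 2745.
Putting it together, IE_3: Al < Cl < K < N.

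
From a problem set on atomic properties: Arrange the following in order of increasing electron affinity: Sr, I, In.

Sr is in period 5, group 2; In is in period 5, group 13; I is in period 5, group 17.
Adding an electron releases more energy for atoms nearer the top right (short of the noble gases).
All lie in period 5, so electron affinity increases left to right.
So from lowest to highest: Sr < In < I.

Sr < In < I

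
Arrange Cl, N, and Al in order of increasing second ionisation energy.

After 1 electron has been removed, what remains? Cl⁺ still has 6 valence electrons; N⁺ still has 4 valence electrons; Al⁺ still has 2 valence electrons.
All are still removing valence electrons, so compare the +1 ions as you would atoms: IE_2 generally rises across a period (higher Z_eff) and falls down a group (larger shell), subject to the usual subshell exceptions.
Valence configurations: Cl⁺ [Ne]3s²3p⁴, N⁺ [He]2s²2p², Al⁺ [Ne]3s².
Approximate IE_2 values (kJ/mol): Cl 2298, N 2856, Al 1817.
Hence IE_2: Al < Cl < N.

Al < Cl < N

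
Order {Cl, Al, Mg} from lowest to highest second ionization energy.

IE_2 is the cost of taking one more electron from the +1 cation: Cl⁺ still has 6 valence electrons; Al⁺ still has 2 valence electrons; Mg⁺ still has 1 valence electron.
All are still removing valence electrons, so compare the +1 ions as you would atoms: IE_2 generally rises across a period (higher Z_eff) and falls down a group (larger shell), subject to the usual subshell exceptions.
Valence configurations: Cl⁺ [Ne]3s²3p⁴, Al⁺ [Ne]3s², Mg⁺ [Ne]3s¹.
Tabulated IE_2 (kJ/mol): Cl 2298, Al 1817, Mg 1451.
So the second ionization energies run Mg < Al < Cl.

Mg < Al < Cl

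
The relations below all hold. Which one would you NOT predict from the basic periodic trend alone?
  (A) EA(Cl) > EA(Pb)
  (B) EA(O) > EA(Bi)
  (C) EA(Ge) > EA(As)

(C)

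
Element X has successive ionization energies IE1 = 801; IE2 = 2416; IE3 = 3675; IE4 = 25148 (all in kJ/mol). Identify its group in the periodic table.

Look for the largest jump between consecutive ionization energies: IE4/IE3 ≈ 6.8, far larger than any earlier ratio.
That jump marks the point where a core electron is being removed. So the atom has 3 valence electrons.
A main-group element with 3 valence electrons is in group 13.

Group 13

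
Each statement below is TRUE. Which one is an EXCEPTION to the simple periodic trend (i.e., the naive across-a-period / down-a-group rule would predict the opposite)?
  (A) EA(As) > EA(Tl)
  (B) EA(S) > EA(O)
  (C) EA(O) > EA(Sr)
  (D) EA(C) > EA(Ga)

The general trend: electron affinity increases across a period and decreases down a group.
(A) As (period 4, group 15) vs Tl (period 6, group 13): the stated order agrees with the simple trend.
(B) S (period 3, group 16) vs O (period 2, group 16): the stated order contradicts the simple trend.
(C) O (period 2, group 16) vs Sr (period 5, group 2): the stated order agrees with the simple trend.
(D) C (period 2, group 14) vs Ga (period 4, group 13): the stated order agrees with the simple trend.
The exception is (B): the compact 2p subshell of O repels the added electron more than S's larger 3p does.

(B)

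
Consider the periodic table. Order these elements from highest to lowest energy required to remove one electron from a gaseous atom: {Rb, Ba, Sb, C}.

Removing the outermost electron gets harder across a period and easier down a group.
Neither a single period nor a single group — weigh both effects.
Ba > Rb: the two effects oppose for this pair; the across-period effect wins (503 vs 403 kJ/mol).
Sb > Ba: both effects reinforce here, so Sb is clearly the higher of the two.
C > Sb: the two effects oppose for this pair; the down-group effect wins (1086 vs 831 kJ/mol).
For reference (kJ/mol): C 1086, Rb 403, Sb 831, Ba 503.
So from highest to lowest: C > Sb > Ba > Rb.

C, Sb, Ba, Rb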